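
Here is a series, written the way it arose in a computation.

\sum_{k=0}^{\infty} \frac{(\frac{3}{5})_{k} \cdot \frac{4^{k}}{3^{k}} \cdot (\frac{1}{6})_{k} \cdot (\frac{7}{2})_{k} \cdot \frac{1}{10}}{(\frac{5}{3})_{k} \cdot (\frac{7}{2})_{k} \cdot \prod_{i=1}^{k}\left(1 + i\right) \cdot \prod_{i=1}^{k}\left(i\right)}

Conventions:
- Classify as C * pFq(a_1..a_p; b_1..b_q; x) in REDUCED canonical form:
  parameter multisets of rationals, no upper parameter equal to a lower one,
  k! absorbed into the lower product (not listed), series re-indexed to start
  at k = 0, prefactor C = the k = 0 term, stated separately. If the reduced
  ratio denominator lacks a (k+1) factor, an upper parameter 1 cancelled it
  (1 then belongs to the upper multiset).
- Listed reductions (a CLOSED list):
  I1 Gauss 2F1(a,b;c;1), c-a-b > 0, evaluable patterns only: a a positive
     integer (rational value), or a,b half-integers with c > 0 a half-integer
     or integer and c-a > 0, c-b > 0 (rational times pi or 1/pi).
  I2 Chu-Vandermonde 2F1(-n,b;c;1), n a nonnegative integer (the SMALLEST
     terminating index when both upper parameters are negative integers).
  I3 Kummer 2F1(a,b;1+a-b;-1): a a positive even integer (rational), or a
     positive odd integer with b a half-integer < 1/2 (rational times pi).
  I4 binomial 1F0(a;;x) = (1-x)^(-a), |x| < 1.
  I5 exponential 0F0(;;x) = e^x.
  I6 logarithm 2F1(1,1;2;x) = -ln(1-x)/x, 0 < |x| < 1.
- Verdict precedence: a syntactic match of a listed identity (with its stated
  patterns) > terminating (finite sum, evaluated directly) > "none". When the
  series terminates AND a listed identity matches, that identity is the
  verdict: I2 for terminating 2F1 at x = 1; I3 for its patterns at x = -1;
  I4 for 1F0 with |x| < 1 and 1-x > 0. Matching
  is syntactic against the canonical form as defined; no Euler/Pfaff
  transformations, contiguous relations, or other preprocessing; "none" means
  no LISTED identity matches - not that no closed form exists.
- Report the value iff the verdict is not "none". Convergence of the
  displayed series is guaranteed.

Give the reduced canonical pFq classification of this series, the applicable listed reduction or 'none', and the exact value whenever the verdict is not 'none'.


Reduced: x = \frac{4}{3}, 2F2, upper = {\frac{1}{6}, \frac{3}{5}}, lower = {\frac{5}{3}, 2}, C = \frac{1}{10}. Verdict: none here - no I1-I6 shape fits x = \frac{4}{3} with lower {\frac{5}{3}, 2}.

First insight: x = \frac{4}{3} and the product of the first k integers (C = 1/10, x = 4/3) is k!.
Consecutive-term ratio: r(k) = \frac{4}{3} * (k+\frac{1}{6}) (k+\frac{3}{5}) / [(k+\frac{5}{3}) (k+2) (k+1)] - rational in k. x = \frac{4}{3}; t_0 = \frac{1}{10}; negate the roots.


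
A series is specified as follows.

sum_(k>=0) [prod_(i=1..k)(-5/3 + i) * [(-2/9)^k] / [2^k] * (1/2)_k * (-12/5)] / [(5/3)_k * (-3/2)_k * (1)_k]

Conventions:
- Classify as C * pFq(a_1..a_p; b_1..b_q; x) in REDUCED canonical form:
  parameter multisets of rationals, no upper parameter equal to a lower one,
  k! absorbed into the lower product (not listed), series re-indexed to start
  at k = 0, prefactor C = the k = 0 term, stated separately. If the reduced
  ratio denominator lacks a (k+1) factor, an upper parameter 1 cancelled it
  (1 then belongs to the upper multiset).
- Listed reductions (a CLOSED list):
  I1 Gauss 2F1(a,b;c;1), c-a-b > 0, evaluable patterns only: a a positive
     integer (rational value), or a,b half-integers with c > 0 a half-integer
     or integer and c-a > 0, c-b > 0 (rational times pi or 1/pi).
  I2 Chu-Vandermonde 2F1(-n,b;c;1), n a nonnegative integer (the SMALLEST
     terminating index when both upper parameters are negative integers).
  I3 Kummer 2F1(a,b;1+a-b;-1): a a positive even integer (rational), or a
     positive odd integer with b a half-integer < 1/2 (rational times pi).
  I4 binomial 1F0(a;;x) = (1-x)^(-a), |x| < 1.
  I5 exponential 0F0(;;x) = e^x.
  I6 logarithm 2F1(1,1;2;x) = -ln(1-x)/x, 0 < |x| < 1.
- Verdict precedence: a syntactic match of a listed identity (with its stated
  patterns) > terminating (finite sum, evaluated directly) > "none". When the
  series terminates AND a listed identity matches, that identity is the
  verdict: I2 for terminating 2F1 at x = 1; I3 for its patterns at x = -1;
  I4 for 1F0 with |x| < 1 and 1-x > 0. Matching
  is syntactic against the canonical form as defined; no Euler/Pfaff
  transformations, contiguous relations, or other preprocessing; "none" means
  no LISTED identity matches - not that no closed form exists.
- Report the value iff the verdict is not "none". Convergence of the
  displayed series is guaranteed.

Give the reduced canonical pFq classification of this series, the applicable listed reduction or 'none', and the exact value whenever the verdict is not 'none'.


With C = -12/5: the canonical form is 2F2(-2/3, 1/2; -3/2, 5/3; -1/9). Verdict: none. No listed pattern accepts 2F2(-2/3, 1/2; -3/2, 5/3; -1/9).

Key step: t_0 being -12/5, (1)_k (prefactor -12/5) is k! itself.
Step ratio: r(k) = (-1/9) * (k-2/3) (k+1/2) / [(k-3/2) (k+5/3) (k+1)] - rational; roots negated = parameters, x = (-1/9), C = -12/5.


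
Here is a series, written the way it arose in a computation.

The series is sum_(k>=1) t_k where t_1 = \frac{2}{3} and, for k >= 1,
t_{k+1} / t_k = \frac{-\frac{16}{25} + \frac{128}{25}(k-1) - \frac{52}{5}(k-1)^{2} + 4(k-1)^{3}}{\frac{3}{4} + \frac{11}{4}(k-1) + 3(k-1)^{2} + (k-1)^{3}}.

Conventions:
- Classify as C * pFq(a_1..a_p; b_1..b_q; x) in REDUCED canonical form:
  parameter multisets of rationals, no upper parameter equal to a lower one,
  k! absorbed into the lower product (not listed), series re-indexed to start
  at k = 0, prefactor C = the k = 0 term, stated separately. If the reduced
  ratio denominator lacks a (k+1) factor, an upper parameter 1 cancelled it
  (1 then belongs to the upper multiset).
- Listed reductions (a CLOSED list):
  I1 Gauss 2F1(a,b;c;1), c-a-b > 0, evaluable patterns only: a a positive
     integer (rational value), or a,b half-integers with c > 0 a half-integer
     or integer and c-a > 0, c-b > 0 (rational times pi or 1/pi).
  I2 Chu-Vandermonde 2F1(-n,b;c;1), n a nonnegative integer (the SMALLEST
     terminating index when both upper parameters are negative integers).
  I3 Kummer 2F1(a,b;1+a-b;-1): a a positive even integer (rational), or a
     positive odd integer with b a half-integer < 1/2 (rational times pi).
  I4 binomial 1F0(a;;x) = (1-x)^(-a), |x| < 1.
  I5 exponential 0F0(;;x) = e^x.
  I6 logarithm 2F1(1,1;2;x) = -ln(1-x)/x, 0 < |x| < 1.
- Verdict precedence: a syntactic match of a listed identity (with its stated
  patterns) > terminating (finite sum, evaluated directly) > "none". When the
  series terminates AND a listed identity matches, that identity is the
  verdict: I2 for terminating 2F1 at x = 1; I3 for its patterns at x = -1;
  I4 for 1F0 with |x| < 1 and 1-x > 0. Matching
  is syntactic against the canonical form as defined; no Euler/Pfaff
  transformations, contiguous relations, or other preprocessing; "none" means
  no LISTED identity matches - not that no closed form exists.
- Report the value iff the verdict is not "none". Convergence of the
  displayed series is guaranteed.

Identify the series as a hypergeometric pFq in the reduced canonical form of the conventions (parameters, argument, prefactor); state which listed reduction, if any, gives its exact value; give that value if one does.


Key step: x = 4 and roots of the ratio polynomials (prefactor 2/3) are the negated parameters.
Adjacent-term ratio: r(k) = 4 * (k-2) (k-\frac{2}{5}) (k-\frac{1}{5}) / [(k+\frac{1}{2}) (k+\frac{3}{2}) (k+1)] ; factor over Q: parameters, x = 4, and C = \frac{2}{3}.

Reduced: x = 4, 3F2, upper = {-2, -\frac{2}{5}, -\frac{1}{5}}, lower = {\frac{1}{2}, \frac{3}{2}}, C = \frac{2}{3}. Verdict: terminating - upper -2 stops the sum at k = 2; the 3 terms are added exactly. Sum: \frac{2282}{9375}.


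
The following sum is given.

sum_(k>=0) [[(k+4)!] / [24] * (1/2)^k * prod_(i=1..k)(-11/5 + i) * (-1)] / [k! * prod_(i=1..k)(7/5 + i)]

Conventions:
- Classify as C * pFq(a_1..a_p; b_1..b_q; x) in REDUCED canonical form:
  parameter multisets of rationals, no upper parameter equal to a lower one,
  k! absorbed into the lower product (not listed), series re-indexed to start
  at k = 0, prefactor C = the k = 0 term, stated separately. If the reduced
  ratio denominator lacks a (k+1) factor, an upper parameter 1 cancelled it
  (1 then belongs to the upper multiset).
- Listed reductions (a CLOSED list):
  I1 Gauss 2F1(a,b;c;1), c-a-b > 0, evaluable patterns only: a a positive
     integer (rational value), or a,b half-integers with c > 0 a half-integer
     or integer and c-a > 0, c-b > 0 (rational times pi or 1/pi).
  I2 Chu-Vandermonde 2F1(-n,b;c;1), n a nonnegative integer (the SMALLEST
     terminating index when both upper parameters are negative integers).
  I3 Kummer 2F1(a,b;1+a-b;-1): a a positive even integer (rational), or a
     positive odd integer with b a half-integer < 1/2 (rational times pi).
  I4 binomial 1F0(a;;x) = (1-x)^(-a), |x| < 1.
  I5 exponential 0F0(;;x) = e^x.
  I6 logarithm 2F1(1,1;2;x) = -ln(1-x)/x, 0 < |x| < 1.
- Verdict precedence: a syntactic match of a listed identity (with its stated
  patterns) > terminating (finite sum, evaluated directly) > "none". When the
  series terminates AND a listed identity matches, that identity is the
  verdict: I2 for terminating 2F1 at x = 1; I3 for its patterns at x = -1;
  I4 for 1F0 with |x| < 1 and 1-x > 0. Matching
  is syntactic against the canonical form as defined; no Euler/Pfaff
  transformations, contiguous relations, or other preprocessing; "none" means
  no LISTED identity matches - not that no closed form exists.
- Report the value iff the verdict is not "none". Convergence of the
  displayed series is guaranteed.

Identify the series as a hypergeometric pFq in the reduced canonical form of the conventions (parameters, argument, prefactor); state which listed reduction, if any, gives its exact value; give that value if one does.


The series (x = 1/2) is 2F1: upper {-6/5, 5}, lower {12/5}, prefactor -1. Verdict: no listed reduction: x = 1/2 and upper {-6/5, 5} fail every I1-I6 pattern.

Key step: from the first term -1: the factorial ratio (C = -1, x = 1/2) (k+a-1)!/(a-1)! is a rising factorial (a)_k.
Adjacent-term ratio: r(k) = (1/2) * (k-6/5) (k+5) / [(k+12/5) (k+1)] - rational in k, leading ratio (1/2); with t_0 = -1, classification follows.


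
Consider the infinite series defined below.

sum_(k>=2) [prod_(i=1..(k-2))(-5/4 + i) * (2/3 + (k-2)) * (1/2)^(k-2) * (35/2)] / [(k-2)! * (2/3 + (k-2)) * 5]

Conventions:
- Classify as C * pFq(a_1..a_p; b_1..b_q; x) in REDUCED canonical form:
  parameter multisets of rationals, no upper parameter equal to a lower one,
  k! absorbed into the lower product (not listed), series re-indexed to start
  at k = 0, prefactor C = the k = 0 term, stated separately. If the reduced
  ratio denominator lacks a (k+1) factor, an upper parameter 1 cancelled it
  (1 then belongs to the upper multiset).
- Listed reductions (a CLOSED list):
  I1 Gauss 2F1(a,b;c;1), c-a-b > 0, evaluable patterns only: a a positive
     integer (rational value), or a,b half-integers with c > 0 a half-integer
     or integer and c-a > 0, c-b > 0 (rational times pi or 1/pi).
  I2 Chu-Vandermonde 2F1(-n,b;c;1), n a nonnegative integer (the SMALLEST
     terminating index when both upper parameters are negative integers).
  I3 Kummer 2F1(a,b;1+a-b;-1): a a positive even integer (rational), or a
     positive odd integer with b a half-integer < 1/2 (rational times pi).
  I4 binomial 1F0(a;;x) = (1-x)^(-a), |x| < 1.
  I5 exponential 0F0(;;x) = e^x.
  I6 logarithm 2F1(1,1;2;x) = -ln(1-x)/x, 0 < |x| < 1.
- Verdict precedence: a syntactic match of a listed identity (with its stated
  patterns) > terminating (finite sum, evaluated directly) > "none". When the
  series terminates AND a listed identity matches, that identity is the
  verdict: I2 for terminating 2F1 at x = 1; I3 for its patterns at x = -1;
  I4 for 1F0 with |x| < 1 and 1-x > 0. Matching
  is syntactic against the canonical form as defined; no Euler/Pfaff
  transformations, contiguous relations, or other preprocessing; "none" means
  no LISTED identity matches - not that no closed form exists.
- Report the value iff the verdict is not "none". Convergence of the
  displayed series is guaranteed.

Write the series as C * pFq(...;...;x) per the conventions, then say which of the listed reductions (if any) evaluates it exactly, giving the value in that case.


First insight: t_0 being 7/2, the constant factors (C = 7/2, x = 1/2) combine into one prefactor.
Term ratio: r(k) = (1/2) * (k-1/4) / [(k+1)] - poly over poly, x = (1/2) from leading terms; C = 7/2 at k = 0.

x = 1/2 here; the reduced form reads 1F0, upper {-1/4}, lower {-}, C = 7/2. Verdict: the binomial series (I4) fires (the 1F0 binomial series: exponent 1/4, x = 1/2). Its exact value is (7/2) * (1/2)^(1/4).


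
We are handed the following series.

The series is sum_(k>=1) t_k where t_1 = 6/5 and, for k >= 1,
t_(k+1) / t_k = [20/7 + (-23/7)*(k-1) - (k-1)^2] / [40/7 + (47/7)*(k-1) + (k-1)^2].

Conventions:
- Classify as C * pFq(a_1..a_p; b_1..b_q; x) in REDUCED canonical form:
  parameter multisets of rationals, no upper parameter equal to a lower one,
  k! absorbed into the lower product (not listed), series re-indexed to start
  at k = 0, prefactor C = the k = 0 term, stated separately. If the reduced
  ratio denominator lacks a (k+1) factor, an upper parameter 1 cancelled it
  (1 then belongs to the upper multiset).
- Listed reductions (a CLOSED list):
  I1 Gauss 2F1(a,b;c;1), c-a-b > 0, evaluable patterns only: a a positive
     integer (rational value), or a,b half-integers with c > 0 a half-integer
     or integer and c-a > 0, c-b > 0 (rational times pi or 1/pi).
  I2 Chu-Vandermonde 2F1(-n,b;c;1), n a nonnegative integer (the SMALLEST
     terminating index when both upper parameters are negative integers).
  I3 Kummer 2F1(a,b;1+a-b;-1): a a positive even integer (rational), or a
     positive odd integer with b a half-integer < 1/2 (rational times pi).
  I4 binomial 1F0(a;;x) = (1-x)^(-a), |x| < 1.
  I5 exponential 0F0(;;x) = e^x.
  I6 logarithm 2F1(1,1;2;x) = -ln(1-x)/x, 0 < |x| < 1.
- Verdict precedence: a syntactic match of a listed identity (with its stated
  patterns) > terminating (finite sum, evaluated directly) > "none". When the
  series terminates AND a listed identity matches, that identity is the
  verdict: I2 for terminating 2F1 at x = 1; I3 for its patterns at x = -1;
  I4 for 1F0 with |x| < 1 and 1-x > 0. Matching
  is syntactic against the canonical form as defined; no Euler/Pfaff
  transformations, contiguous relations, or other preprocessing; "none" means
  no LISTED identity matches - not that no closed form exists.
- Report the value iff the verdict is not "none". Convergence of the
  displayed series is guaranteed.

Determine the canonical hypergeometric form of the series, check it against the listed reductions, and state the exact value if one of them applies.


Key observation: with t_0 = 6/5, roots of the ratio polynomials (C = 6/5, x = -1) are the negated parameters.
Step ratio: r(k) = (-1) * (k-5/7) (k+4) / [(k+40/7) (k+1)] - rational in k, leading ratio (-1); with t_0 = 6/5, classification follows.

At argument -1: a 2F1 with upper {-5/7, 4}, lower {40/7}, scaled by C = 6/5. Verdict: Kummer's theorem (I3) applies (x = -1; c = 40/7 equals 1+a-b for upper {-5/7, 4}: listed pattern). Hence: 429/245.


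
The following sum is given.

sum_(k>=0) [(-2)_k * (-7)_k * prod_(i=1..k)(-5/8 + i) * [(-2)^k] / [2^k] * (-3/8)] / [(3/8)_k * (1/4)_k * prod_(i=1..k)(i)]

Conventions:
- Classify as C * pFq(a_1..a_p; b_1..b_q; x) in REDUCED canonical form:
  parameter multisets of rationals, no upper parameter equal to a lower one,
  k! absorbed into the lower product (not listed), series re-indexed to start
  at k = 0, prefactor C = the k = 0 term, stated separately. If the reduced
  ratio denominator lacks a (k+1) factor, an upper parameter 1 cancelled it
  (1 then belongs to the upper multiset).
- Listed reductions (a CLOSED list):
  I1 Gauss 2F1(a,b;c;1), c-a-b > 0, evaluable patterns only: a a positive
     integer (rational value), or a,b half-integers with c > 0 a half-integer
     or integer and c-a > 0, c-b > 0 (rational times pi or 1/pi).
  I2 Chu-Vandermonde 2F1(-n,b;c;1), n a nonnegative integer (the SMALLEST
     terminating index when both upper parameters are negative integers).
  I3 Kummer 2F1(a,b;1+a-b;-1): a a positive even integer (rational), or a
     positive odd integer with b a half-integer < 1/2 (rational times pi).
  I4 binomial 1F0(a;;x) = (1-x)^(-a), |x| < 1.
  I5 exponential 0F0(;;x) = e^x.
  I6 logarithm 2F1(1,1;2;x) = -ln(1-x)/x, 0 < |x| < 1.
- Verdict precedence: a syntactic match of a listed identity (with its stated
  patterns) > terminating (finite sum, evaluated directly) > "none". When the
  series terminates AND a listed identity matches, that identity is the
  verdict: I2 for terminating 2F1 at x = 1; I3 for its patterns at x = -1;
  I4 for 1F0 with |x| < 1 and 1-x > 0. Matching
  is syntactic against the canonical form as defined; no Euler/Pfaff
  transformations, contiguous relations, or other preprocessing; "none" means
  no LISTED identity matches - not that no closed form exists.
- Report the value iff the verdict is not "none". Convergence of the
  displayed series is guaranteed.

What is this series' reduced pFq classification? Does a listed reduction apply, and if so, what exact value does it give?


The series (x = -1) is 2F1: upper {-7, -2}, lower {1/4}, prefactor -3/8. Verdict: terminating - no listed pattern fits, but -2 in the upper list cuts the series at k = 2; direct evaluation. Sum: -1191/40.

The tell: t_0 being -3/8, the parameter 3/8 appears in both the upper and lower lists and cancels.
Term ratio: r(k) = (-1) * (k-7) (k-2) / [(k+1/4) (k+1)] - rational in k, leading ratio (-1); with t_0 = -3/8, classification follows.


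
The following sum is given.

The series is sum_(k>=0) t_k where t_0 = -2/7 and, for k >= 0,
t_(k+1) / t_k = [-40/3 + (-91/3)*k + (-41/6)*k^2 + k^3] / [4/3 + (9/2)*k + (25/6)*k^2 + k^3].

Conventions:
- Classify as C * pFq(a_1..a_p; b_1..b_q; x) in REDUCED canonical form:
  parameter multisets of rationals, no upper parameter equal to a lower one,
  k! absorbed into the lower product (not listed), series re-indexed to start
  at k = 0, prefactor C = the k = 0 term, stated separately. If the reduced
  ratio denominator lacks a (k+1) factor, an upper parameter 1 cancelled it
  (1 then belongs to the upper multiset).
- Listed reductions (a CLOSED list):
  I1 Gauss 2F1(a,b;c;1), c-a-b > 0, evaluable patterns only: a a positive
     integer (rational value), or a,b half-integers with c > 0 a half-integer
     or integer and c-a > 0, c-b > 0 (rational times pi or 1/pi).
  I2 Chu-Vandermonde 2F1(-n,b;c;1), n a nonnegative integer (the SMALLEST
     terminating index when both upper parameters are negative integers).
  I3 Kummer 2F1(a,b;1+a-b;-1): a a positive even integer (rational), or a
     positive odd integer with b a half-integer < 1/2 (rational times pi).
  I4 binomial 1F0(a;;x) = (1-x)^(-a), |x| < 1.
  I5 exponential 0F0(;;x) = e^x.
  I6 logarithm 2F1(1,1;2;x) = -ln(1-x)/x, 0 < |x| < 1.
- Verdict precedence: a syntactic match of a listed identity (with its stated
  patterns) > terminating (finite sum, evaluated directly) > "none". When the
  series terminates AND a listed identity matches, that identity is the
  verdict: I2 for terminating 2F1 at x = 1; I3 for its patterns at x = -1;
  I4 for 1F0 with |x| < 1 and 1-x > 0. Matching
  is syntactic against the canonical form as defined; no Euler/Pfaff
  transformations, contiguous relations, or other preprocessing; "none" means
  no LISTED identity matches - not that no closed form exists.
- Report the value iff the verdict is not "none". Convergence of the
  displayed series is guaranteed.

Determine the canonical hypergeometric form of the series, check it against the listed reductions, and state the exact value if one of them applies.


At argument 1: a 1F0 with upper {-10}, lower {-}, scaled by C = -2/7. Verdict: terminating - the sum ends at index 10 because -10 is a negative integer; exact evaluation follows. Exact value: 0.

Structural cue: t_0 being -2/7, the parameter 8/3 appears in both the upper and lower lists and cancels (alongside the other common factor).
Adjacent-term ratio: r(k) = 1 * (k-10) / [(k+1)] - poly over poly, x = 1 from leading terms; C = -2/7 at k = 0.


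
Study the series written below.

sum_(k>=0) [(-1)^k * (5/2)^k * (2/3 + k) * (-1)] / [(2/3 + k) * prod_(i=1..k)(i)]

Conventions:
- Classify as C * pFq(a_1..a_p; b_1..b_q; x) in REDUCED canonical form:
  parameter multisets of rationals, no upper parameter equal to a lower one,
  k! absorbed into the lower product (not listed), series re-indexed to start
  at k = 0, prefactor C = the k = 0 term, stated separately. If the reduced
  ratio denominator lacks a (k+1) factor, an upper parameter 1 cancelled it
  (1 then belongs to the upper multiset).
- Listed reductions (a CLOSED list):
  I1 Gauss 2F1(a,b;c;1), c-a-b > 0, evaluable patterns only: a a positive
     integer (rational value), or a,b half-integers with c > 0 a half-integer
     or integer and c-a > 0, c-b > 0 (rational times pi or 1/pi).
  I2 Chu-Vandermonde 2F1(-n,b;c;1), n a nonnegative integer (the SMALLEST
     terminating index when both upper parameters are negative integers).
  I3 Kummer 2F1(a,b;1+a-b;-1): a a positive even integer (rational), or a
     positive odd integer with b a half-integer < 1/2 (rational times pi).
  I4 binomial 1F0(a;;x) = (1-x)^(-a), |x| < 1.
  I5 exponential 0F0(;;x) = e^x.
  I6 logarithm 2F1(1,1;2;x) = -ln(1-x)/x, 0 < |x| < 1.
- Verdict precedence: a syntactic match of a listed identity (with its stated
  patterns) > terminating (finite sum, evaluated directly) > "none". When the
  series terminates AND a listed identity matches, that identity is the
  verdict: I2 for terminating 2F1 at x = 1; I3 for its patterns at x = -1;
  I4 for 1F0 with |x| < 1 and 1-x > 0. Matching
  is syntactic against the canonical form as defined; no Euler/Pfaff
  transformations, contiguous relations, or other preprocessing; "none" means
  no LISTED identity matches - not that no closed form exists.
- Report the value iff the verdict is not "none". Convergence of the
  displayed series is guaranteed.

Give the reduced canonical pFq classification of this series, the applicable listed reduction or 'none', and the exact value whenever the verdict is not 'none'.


Canonical form: C = -1 times 0F0 with upper {-}, lower {-}, x = -5/2. Verdict: the exponential series (I5) fires (the 0F0 exponential series at x = -5/2). Sum: (-1) * e^(-5/2).

First insight: with t_0 = -1, the (-1)^k factor (C = -1) folds into the argument's sign.
Consecutive-term ratio: r(k) = (-5/2) * 1 / [(k+1)] - poly over poly, x = (-5/2) from leading terms; C = -1 at k = 0.


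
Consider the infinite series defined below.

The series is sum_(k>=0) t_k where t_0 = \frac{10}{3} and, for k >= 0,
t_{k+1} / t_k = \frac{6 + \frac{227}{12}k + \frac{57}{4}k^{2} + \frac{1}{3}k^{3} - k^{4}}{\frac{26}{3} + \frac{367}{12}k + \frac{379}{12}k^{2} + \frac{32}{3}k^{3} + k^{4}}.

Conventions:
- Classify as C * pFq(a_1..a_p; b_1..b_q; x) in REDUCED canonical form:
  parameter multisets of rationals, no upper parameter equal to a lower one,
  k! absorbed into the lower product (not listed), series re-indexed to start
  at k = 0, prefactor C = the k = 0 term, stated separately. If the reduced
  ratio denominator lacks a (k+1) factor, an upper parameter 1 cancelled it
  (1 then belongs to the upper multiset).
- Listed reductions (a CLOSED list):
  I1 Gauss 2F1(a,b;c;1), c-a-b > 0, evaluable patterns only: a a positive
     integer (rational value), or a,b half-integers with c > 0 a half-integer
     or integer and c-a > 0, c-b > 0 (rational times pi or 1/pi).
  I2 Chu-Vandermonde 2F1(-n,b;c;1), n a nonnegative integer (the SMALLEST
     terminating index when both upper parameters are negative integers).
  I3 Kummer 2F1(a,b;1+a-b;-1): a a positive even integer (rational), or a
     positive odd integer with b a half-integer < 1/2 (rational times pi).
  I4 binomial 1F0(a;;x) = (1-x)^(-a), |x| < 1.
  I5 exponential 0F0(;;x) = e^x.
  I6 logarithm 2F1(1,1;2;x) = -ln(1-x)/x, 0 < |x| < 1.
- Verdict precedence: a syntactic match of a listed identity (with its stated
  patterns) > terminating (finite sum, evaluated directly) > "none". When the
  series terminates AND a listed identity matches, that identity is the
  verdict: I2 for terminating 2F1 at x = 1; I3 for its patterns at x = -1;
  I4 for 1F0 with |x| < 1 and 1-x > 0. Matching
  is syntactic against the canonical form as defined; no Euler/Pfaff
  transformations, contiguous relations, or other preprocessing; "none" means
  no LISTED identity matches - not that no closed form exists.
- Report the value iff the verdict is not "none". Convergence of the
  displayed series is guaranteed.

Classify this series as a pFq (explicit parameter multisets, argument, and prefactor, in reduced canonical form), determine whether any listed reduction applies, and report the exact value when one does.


With C = \frac{10}{3}: the canonical form is 2F1(-\frac{9}{2}, 1; \frac{13}{2}; -1). Verdict: Kummer's theorem (I3) fires (x = -1; c = \frac{13}{2} equals 1+a-b for upper {-\frac{9}{2}, 1}: listed pattern). Its exact value is \frac{1155}{512} \cdot \pi.

First insight: t_0 = \frac{10}{3} here, and cancel k + 1/2 from the displayed ratio first; then prefactor 10/3.
Ratio: r(k) = -1 * (k-\frac{9}{2}) (k+1) / [(k+\frac{13}{2}) (k+1)] ; factor over Q: parameters, x = -1, and C = \frac{10}{3}.


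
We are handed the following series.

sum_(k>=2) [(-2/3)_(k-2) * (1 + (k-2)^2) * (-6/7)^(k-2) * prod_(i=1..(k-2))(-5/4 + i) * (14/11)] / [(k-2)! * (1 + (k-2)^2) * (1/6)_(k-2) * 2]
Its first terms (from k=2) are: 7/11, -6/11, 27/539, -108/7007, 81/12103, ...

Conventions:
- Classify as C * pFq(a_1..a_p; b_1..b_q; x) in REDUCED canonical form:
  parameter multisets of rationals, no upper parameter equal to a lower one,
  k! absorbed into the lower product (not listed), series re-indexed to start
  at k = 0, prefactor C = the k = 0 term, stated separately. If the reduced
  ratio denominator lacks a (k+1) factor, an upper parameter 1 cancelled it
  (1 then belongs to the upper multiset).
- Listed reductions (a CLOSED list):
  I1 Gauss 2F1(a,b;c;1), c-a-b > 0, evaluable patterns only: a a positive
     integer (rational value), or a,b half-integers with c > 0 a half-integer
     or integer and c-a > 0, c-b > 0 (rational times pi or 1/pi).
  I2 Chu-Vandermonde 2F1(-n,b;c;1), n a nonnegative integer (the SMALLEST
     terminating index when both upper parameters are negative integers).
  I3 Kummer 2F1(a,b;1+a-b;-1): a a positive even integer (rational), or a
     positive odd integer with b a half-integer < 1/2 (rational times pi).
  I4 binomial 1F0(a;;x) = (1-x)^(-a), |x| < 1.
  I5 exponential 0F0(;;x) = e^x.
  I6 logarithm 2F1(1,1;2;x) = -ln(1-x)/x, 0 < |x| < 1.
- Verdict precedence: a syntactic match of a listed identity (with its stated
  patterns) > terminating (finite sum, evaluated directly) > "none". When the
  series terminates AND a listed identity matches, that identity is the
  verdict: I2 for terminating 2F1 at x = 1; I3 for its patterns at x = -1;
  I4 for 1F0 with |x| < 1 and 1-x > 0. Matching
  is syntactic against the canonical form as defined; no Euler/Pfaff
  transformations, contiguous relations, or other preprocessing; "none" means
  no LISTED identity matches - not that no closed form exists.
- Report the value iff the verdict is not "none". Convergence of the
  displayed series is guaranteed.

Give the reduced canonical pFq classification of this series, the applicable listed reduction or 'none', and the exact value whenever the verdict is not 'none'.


Classification (C = 7/11): 2F1 with upper {-2/3, -1/4}, lower {1/6}, argument x = -6/7. Verdict: none (x = -6/7): each listed identity misses the multisets {-2/3, -1/4} ; {1/6}.

Key step: with t_0 = 7/11, the running product (C = 7/11) telescopes to a rising factorial.
Step ratio: r(k) = (-6/7) * (k-2/3) (k-1/4) / [(k+1/6) (k+1)] - rational in k, leading ratio (-6/7); with t_0 = 7/11, classification follows.


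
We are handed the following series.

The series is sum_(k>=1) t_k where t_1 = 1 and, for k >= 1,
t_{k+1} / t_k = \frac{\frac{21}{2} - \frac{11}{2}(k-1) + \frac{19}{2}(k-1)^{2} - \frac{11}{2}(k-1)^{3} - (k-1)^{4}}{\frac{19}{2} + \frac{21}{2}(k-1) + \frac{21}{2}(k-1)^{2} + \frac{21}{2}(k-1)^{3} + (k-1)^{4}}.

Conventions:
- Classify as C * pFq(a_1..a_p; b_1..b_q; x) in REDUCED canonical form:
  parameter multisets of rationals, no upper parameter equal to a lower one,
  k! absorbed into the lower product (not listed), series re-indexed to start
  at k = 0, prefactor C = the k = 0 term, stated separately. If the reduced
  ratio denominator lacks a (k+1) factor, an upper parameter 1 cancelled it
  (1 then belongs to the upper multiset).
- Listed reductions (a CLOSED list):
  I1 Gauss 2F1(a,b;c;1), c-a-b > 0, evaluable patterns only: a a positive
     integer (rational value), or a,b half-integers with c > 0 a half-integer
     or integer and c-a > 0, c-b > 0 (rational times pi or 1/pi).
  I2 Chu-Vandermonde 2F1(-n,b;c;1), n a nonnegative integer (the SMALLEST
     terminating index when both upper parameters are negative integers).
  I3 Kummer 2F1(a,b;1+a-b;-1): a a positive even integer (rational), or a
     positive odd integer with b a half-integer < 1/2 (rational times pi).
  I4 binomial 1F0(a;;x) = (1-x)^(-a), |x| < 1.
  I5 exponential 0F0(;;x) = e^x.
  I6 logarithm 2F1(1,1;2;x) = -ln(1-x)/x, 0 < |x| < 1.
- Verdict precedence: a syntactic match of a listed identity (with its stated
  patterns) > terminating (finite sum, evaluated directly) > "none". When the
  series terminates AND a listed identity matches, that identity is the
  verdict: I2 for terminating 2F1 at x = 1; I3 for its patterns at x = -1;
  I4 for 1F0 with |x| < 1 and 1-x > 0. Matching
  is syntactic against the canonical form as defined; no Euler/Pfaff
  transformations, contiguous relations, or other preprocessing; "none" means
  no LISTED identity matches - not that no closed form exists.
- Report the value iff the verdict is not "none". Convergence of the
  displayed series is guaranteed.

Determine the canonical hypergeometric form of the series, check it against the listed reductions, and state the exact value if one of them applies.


Canonical form: C = 1 times 2F1 with upper {-\frac{3}{2}, 7}, lower {\frac{19}{2}}, x = -1. Verdict: the Kummer evaluation I3 matches (x = -1; c = \frac{19}{2} equals 1+a-b for upper {-\frac{3}{2}, 7}: listed pattern). Its exact value is \frac{765765}{1048576} \cdot \pi.

Key observation: with t_0 = 1, the expanded ratio factors over Q; C = 1, roots give parameters.
Step ratio: r(k) = -1 * (k-\frac{3}{2}) (k+7) / [(k+\frac{19}{2}) (k+1)] - rational in k, leading ratio -1; with t_0 = 1, classification follows.


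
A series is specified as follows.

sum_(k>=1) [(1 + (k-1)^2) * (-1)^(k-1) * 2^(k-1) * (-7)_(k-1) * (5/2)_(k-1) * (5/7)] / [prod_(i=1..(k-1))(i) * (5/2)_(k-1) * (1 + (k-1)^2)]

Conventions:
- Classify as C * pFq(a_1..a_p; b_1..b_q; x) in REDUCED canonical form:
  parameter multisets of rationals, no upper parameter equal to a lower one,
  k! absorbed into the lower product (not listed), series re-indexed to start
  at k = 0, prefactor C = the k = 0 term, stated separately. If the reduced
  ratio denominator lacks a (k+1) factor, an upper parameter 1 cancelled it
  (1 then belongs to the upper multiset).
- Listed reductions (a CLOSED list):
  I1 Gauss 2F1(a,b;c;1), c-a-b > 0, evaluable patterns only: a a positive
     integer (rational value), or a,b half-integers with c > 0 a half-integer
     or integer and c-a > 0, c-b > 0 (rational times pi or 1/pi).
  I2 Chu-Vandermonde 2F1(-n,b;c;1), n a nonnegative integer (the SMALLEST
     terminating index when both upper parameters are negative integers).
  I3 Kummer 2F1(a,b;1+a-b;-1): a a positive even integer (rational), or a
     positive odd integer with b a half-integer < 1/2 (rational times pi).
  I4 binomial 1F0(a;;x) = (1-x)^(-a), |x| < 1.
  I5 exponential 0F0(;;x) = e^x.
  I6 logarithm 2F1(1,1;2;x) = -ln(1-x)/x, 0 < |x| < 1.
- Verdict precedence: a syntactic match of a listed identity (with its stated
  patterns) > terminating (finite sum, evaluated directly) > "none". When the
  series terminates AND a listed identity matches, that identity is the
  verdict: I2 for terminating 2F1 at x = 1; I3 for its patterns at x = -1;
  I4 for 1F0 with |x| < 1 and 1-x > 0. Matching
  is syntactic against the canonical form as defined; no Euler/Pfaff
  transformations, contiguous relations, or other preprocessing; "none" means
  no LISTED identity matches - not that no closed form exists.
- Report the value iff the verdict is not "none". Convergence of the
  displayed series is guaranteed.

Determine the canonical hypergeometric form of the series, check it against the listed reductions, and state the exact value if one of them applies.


With C = 5/7: the canonical form is 1F0(-7; -; -2). Verdict: terminating (-7 upstairs). 8 nonzero terms in all; added directly. Sum: 10935/7.

Key step: from the first term 5/7: the parameter 5/2 appears in both the upper and lower lists and cancels (alongside the other common factor).
Term ratio: r(k) = (-2) * (k-7) / [(k+1)] - rational in k. x = (-2); t_0 = 5/7; negate the roots.


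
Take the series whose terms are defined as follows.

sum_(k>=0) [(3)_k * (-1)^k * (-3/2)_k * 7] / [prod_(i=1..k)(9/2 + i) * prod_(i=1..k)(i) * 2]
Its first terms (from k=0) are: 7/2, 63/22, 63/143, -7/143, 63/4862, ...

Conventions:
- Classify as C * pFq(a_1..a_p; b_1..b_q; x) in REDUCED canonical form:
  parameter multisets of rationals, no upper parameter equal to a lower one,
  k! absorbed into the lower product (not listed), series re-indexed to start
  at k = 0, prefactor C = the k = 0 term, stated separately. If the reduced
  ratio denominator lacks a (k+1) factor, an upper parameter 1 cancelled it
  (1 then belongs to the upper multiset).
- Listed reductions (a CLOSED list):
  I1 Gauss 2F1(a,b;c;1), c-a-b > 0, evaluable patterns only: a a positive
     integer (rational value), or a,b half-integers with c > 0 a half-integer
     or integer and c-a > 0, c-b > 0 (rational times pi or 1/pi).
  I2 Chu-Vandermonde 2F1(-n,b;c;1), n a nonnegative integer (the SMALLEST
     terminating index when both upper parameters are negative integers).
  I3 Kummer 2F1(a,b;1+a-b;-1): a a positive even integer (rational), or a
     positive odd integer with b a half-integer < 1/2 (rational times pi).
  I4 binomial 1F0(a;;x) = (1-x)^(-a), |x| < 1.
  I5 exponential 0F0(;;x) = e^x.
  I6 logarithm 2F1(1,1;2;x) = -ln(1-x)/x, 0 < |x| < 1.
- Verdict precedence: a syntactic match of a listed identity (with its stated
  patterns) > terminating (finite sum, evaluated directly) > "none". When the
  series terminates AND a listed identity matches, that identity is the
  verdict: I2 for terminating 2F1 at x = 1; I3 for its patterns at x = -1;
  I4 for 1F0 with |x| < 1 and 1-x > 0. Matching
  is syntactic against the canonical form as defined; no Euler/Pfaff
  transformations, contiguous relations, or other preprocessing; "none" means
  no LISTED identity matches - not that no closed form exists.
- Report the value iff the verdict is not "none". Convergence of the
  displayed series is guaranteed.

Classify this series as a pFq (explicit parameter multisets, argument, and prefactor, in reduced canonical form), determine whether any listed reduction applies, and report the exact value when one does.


First insight: t_0 = 7/2 here, and the lower running product (C = 7/2, x = -1) is a rising factorial.
Term ratio: r(k) = (-1) * (k-3/2) (k+3) / [(k+11/2) (k+1)] ; factor over Q: parameters, x = (-1), and C = 7/2.

x = -1 here; the reduced form reads 2F1, upper {-3/2, 3}, lower {11/2}, C = 7/2. Verdict at x = -1: Kummer (I3) matches (x = -1; c = 11/2 equals 1+a-b for upper {-3/2, 3}: listed pattern). Hence: (2205/1024) * pi.


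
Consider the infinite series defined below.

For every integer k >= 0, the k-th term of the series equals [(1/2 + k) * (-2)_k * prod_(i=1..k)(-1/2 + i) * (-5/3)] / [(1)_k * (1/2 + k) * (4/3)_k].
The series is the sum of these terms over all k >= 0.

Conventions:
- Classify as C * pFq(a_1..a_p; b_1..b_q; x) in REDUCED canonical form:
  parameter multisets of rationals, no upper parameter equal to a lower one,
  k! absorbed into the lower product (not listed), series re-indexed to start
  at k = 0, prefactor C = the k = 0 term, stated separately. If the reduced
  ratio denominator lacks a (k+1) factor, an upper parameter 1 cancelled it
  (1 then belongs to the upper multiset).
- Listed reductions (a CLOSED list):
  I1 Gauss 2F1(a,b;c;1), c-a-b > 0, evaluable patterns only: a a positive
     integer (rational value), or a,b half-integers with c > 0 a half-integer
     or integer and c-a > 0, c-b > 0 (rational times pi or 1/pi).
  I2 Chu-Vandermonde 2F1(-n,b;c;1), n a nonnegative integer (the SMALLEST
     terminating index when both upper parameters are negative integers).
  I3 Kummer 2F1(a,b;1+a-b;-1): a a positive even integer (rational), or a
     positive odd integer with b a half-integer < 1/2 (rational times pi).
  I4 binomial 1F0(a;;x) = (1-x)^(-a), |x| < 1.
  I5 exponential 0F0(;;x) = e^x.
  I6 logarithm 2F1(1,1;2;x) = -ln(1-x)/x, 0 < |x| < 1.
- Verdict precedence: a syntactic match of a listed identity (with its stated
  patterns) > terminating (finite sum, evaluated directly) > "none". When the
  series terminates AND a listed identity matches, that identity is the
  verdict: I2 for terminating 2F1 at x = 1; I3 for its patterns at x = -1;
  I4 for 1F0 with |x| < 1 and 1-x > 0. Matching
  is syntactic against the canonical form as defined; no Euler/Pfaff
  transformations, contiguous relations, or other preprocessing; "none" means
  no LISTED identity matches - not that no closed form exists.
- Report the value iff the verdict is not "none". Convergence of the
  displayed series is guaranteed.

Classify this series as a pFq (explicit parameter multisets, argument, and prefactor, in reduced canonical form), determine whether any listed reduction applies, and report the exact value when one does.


Reduced: x = 1, 2F1, upper = {-2, 1/2}, lower = {4/3}, C = -5/3. Verdict: Vandermonde's identity (I2) fires (terminating 2F1 at x = 1 with n = 2, b = 1/2, c = 4/3). Hence: -275/336.

First insight: from the first term -5/3: the factor k + 1/2 cancels (top and bottom), leaving C = -5/3, x = 1.
Consecutive-term ratio: r(k) = 1 * (k-2) (k+1/2) / [(k+4/3) (k+1)] - poly over poly, x = 1 from leading terms; C = -5/3 at k = 0.


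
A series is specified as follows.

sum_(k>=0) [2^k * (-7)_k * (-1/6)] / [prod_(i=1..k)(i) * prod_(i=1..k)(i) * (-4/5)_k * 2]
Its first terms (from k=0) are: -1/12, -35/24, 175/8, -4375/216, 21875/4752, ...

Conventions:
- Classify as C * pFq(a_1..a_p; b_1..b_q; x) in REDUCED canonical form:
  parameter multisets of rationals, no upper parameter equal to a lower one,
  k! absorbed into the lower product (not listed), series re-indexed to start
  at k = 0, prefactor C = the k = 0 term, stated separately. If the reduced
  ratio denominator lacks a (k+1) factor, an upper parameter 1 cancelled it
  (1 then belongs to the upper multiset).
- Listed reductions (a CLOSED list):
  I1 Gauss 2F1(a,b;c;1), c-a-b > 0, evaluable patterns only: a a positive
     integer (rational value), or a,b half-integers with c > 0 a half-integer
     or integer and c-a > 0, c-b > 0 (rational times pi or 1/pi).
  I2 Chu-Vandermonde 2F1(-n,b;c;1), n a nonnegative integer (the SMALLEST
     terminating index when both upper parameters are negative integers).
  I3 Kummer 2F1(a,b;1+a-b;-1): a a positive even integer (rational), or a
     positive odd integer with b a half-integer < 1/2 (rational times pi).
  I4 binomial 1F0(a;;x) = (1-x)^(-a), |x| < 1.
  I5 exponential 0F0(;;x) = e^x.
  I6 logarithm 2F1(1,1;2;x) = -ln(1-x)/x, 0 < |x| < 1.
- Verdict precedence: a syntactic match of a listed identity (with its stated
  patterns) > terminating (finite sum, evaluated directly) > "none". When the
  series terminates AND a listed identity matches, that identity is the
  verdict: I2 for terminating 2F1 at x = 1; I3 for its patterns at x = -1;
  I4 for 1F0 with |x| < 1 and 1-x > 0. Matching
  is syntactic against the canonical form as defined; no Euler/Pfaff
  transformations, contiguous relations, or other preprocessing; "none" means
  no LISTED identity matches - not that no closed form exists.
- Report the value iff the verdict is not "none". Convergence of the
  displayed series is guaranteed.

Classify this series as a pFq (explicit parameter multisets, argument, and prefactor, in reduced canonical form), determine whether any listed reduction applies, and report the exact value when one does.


Canonical form: C = -1/12 times 1F2 with upper {-7}, lower {-4/5, 1}, x = 2. Verdict: terminating (-7 upstairs). 8 nonzero terms in all; added directly. Sum: 947157511/217945728.

First insight: from the first term -1/12: the product of the first k integers (C = -1/12) is k!.
Adjacent-term ratio: r(k) = 2 * (k-7) / [(k-4/5) (k+1) (k+1)] - poly over poly, x = 2 from leading terms; C = -1/12 at k = 0.
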